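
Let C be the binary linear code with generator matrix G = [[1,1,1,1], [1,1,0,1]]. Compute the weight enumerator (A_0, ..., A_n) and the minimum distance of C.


Weight distribution: A_0 = 1, A_1 = 1, A_3 = 1, A_4 = 1. Minimum distance d = 1.

Enumerate all 2^2 = 4 messages m ∈ F_2^2.
For each, compute codeword c = mG in F_2^4, then tally its weight.
  m = 00 → c = 0000, weight = 0.
  m = 10 → c = 1111, weight = 4.
  m = 01 → c = 1101, weight = 3.
  m = 11 → c = 0010, weight = 1.
Tally weights:
  weight 0: 1 codewords.
  weight 1: 1 codewords.
  weight 3: 1 codewords.
  weight 4: 1 codewords.
Minimum distance d = smallest w > 0 with A_w > 0 = 1.
Sanity: Σ A_w = 4 = 2^2 = 4 ✓.


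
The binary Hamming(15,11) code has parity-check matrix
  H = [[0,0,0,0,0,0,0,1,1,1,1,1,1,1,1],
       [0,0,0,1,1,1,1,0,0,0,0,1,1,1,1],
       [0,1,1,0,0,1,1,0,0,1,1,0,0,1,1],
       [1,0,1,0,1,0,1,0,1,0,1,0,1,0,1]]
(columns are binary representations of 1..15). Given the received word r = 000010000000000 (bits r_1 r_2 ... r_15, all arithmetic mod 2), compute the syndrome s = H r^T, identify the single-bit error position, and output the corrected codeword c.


s = (0, 1, 0, 1)^T, error position = 5, corrected codeword c = 000000000000000

Compute s = H r^T mod 2 one row at a time:
  s_1 = 0 + 0 + 0 + 0 + 0 + 0 + 0 + 0 = 0 ≡ 0 (mod 2).
  s_2 = 0 + 1 + 0 + 0 + 0 + 0 + 0 + 0 = 1 ≡ 1 (mod 2).
  s_3 = 0 + 0 + 0 + 0 + 0 + 0 + 0 + 0 = 0 ≡ 0 (mod 2).
  s_4 = 0 + 0 + 1 + 0 + 0 + 0 + 0 + 0 = 1 ≡ 1 (mod 2).
s = (0, 1, 0, 1)^T — this equals column 5 of H (binary 0101), so error is at position 5.
Correct: flip bit 5 of r = 000010000000000 to get c = 000000000000000.


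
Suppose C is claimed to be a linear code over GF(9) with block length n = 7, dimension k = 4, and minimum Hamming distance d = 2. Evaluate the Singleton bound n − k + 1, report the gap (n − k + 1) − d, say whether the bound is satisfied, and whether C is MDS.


Singleton RHS = n − k + 1 = 4, slack = 2, bound satisfied, not MDS.

Singleton bound: d ≤ n − k + 1.
Here n = 7, k = 4, so n − k + 1 = 4.
Given d = 2, check d ≤ 4: YES.
Slack = (n − k + 1) − d = 2.
The code is NOT MDS (slack = 2 > 0).
Description: the claimed parameters are [7, 4, 2]_9; such a code would be non-MDS.


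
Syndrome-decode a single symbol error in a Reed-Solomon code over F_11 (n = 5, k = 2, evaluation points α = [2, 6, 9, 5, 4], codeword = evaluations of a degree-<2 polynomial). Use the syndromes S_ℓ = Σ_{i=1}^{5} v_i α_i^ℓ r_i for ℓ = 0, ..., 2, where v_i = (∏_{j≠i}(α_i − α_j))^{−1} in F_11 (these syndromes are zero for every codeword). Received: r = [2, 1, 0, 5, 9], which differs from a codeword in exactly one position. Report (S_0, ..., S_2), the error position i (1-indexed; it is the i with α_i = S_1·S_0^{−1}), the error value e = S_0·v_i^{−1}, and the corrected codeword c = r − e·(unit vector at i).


S = (6, 1, 2), error at position 1, error magnitude e = 7, c = [6, 1, 0, 5, 9].

Step 1: column multipliers v_i = (∏_{j≠i}(α_i − α_j))^{−1} mod 11.
  i = 1 (α = 2): (2−6)(2−9)(2−5)(2−4) = (−4)·(−7)·(−3)·(−2) = 168 ≡ 3, so v_1 = 3^{−1} = 4 (mod 11).
  i = 2 (α = 6): (6−2)(6−9)(6−5)(6−4) = 4·(−3)·1·2 = −24 ≡ 9, so v_2 = 9^{−1} = 5 (mod 11).
  i = 3 (α = 9): (9−2)(9−6)(9−5)(9−4) = 7·3·4·5 = 420 ≡ 2, so v_3 = 2^{−1} = 6 (mod 11).
  i = 4 (α = 5): (5−2)(5−6)(5−9)(5−4) = 3·(−1)·(−4)·1 = 12 ≡ 1, so v_4 = 1^{−1} = 1 (mod 11).
  i = 5 (α = 4): (4−2)(4−6)(4−9)(4−5) = 2·(−2)·(−5)·(−1) = −20 ≡ 2, so v_5 = 2^{−1} = 6 (mod 11).
  v = [4, 5, 6, 1, 6].
Step 2: syndromes of r = [2, 1, 0, 5, 9] (all sums mod 11).
  S_0 = Σ v_i r_i = 4·2 + 5·1 + 6·0 + 1·5 + 6·9 = 72 ≡ 6.
  S_1 = Σ v_i α_i r_i = 4·2·2 + 5·6·1 + 6·9·0 + 1·5·5 + 6·4·9 = 287 ≡ 1.
  α_i^2 mod 11 = [4, 3, 4, 3, 5].
  S_2 = Σ v_i α_i^2 r_i = 4·4·2 + 5·3·1 + 6·4·0 + 1·3·5 + 6·5·9 = 332 ≡ 2.
  S = (6, 1, 2) ≠ 0, so r is not a codeword (an error is present).
Step 3: locate the error. For a single error e at position i, S_ℓ = v_i·e·α_i^ℓ, so α_err = S_1/S_0.
  S_0^{−1} = 6^{−1} = 2 (mod 11), so α_err = 1·2 = 2 ≡ 2 = α_1. Error position i = 1.
  Consistency check: S_2/S_1 = 2·1 = 2 ≡ 2 = α_err ✓ (single-error assumption holds).
Step 4: error magnitude e = S_0/v_1 = S_0·∏_{j≠1}(α_1 − α_j) = 6·3 = 18 ≡ 7 (mod 11).
Step 5: correct position 1: c_1 = r_1 − e = 2 − 7 ≡ 6 (mod 11). Hence c = [6, 1, 0, 5, 9].
  Check: interpolating c through the α_i gives m(x) = 3 + 7·x (degree < 2) with m(α_i) = c_i for every i, so c is indeed a codeword.


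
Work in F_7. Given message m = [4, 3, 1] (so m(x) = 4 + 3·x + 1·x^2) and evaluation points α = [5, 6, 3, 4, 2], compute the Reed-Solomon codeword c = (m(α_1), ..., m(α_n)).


c = [2, 2, 1, 4, 0]

Message polynomial: m(x) = 4 + 3·x + 1·x^2 (mod 7).
For each evaluation point α_i, compute m(α_i) mod 7:
  α_1 = 5: Horner steps 1 → 1 → 2, so m(5) = 2.
  α_2 = 6: Horner steps 1 → 2 → 2, so m(6) = 2.
  α_3 = 3: Horner steps 1 → 6 → 1, so m(3) = 1.
  α_4 = 4: Horner steps 1 → 0 → 4, so m(4) = 4.
  α_5 = 2: Horner steps 1 → 5 → 0, so m(2) = 0.
Codeword c = [2, 2, 1, 4, 0] ∈ F_7^5.


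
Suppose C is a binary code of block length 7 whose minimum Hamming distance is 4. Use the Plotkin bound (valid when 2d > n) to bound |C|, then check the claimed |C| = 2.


Plotkin bound M ≤ 8; given |C| = 2 ≤ bound (satisfied).

Check applicability: 2d = 8, n = 7.
2d − n = 1 > 0, so Plotkin applies.
Compute d/(2d−n) = 4/1 ≈ 4.0000.
⌊d/(2d−n)⌋ = 4.
Plotkin bound: M ≤ 2·4 = 8.
Given |C| = 2, check: satisfied.
This |C| is below the Plotkin bound.


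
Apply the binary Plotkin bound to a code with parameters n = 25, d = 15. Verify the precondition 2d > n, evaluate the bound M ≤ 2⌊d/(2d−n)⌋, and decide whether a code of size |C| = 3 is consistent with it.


Plotkin bound M ≤ 6; given |C| = 3 ≤ bound (satisfied).

Check applicability: 2d = 30, n = 25.
2d − n = 5 > 0, so Plotkin applies.
Compute d/(2d−n) = 15/5 ≈ 3.0000.
⌊d/(2d−n)⌋ = 3.
Plotkin bound: M ≤ 2·3 = 6.
Given |C| = 3, check: satisfied.
This |C| is below the Plotkin bound.


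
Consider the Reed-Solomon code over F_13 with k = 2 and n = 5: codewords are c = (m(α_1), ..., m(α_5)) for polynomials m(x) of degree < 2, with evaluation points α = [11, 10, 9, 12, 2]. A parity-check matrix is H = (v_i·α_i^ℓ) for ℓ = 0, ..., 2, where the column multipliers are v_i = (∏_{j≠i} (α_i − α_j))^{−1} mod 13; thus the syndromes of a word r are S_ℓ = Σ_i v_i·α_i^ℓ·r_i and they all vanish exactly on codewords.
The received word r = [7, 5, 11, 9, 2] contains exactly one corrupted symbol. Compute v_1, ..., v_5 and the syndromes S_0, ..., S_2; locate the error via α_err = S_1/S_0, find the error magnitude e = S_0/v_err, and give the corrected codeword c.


S = (6, 2, 5), error at position 3, error magnitude e = 8, c = [7, 5, 3, 9, 2].

Step 1: column multipliers v_i = (∏_{j≠i}(α_i − α_j))^{−1} mod 13.
  i = 1 (α = 11): (11−10)(11−9)(11−12)(11−2) = 1·2·(−1)·9 = −18 ≡ 8, so v_1 = 8^{−1} = 5 (mod 13).
  i = 2 (α = 10): (10−11)(10−9)(10−12)(10−2) = (−1)·1·(−2)·8 = 16 ≡ 3, so v_2 = 3^{−1} = 9 (mod 13).
  i = 3 (α = 9): (9−11)(9−10)(9−12)(9−2) = (−2)·(−1)·(−3)·7 = −42 ≡ 10, so v_3 = 10^{−1} = 4 (mod 13).
  i = 4 (α = 12): (12−11)(12−10)(12−9)(12−2) = 1·2·3·10 = 60 ≡ 8, so v_4 = 8^{−1} = 5 (mod 13).
  i = 5 (α = 2): (2−11)(2−10)(2−9)(2−12) = (−9)·(−8)·(−7)·(−10) = 5040 ≡ 9, so v_5 = 9^{−1} = 3 (mod 13).
  v = [5, 9, 4, 5, 3].
Step 2: syndromes of r = [7, 5, 11, 9, 2] (all sums mod 13).
  S_0 = Σ v_i r_i = 5·7 + 9·5 + 4·11 + 5·9 + 3·2 = 175 ≡ 6.
  S_1 = Σ v_i α_i r_i = 5·11·7 + 9·10·5 + 4·9·11 + 5·12·9 + 3·2·2 = 1783 ≡ 2.
  α_i^2 mod 13 = [4, 9, 3, 1, 4].
  S_2 = Σ v_i α_i^2 r_i = 5·4·7 + 9·9·5 + 4·3·11 + 5·1·9 + 3·4·2 = 746 ≡ 5.
  S = (6, 2, 5) ≠ 0, so r is not a codeword (an error is present).
Step 3: locate the error. For a single error e at position i, S_ℓ = v_i·e·α_i^ℓ, so α_err = S_1/S_0.
  S_0^{−1} = 6^{−1} = 11 (mod 13), so α_err = 2·11 = 22 ≡ 9 = α_3. Error position i = 3.
  Consistency check: S_2/S_1 = 5·7 = 35 ≡ 9 = α_err ✓ (single-error assumption holds).
Step 4: error magnitude e = S_0/v_3 = S_0·∏_{j≠3}(α_3 − α_j) = 6·10 = 60 ≡ 8 (mod 13).
Step 5: correct position 3: c_3 = r_3 − e = 11 − 8 ≡ 3 (mod 13). Hence c = [7, 5, 3, 9, 2].
  Check: interpolating c through the α_i gives m(x) = 11 + 2·x (degree < 2) with m(α_i) = c_i for every i, so c is indeed a codeword.


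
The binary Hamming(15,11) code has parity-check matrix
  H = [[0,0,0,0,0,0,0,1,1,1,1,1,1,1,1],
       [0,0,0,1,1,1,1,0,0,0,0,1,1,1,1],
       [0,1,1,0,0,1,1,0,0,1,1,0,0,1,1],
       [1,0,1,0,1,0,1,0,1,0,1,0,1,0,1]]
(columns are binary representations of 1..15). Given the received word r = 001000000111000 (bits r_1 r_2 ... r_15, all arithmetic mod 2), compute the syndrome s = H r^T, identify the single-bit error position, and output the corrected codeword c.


s = (1, 1, 1, 0)^T, error position = 14, corrected codeword c = 001000000111010

Compute s = H r^T mod 2 one row at a time:
  s_1 = 0 + 0 + 1 + 1 + 1 + 0 + 0 + 0 = 3 ≡ 1 (mod 2).
  s_2 = 0 + 0 + 0 + 0 + 1 + 0 + 0 + 0 = 1 ≡ 1 (mod 2).
  s_3 = 0 + 1 + 0 + 0 + 1 + 1 + 0 + 0 = 3 ≡ 1 (mod 2).
  s_4 = 0 + 1 + 0 + 0 + 0 + 1 + 0 + 0 = 2 ≡ 0 (mod 2).
s = (1, 1, 1, 0)^T — this equals column 14 of H (binary 1110), so error is at position 14.
Correct: flip bit 14 of r = 001000000111000 to get c = 001000000111010.


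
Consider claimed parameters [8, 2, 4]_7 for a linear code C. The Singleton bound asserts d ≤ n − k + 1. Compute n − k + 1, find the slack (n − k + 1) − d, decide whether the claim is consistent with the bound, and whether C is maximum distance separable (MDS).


Singleton RHS = n − k + 1 = 7, slack = 3, bound satisfied, not MDS.

Singleton bound: d ≤ n − k + 1.
Here n = 8, k = 2, so n − k + 1 = 7.
Given d = 4, check d ≤ 7: YES.
Slack = (n − k + 1) − d = 3.
The code is NOT MDS (slack = 3 > 0).
Description: the claimed parameters are [8, 2, 4]_7; such a code would be non-MDS.


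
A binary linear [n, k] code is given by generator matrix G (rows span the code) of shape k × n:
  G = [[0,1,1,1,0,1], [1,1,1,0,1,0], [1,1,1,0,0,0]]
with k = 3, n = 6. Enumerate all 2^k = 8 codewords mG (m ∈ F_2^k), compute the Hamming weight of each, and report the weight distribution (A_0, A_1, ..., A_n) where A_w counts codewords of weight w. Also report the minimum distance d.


Weight distribution: A_0 = 1, A_1 = 1, A_3 = 2, A_4 = 3, A_5 = 1. Minimum distance d = 1.

Enumerate all 2^3 = 8 messages m ∈ F_2^3.
For each, compute codeword c = mG in F_2^6, then tally its weight.
  m = 000 → c = 000000, weight = 0.
  m = 100 → c = 011101, weight = 4.
  m = 010 → c = 111010, weight = 4.
  m = 110 → c = 100111, weight = 4.
  m = 001 → c = 111000, weight = 3.
  m = 101 → c = 100101, weight = 3.
  m = 011 → c = 000010, weight = 1.
  m = 111 → c = 011111, weight = 5.
Tally weights:
  weight 0: 1 codewords.
  weight 1: 1 codewords.
  weight 3: 2 codewords.
  weight 4: 3 codewords.
  weight 5: 1 codewords.
Minimum distance d = smallest w > 0 with A_w > 0 = 1.
Sanity: Σ A_w = 8 = 2^3 = 8 ✓.


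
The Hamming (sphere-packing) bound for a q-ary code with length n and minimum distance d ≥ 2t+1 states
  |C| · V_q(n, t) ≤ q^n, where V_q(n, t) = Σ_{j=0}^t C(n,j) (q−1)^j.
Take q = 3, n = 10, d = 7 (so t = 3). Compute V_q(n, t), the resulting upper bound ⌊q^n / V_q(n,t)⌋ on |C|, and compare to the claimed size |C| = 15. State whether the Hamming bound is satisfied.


V_q(n, t) = 1161, q^n = 59049, Hamming bound = 50, |C| = 15 ≤ bound (satisfied).

Step 1: Compute V_q(n, t) = Σ_{j=0}^3 C(n, j) (q−1)^j.
  j = 0: C(10,0)·(2)^0 = 1·1 = 1.
  j = 1: C(10,1)·(2)^1 = 10·2 = 20.
  j = 2: C(10,2)·(2)^2 = 45·4 = 180.
  j = 3: C(10,3)·(2)^3 = 120·8 = 960.
  V_q(n, t) = 1 + 20 + 180 + 960 = 1161.
Step 2: q^n = 3^10 = 59049.
Step 3: Hamming bound ⌊q^n / V_q(n,t)⌋ = ⌊59049/1161⌋ = 50.
Step 4: Compare |C| = 15 to 50: satisfied.
The claimed |C| lies below the Hamming bound.


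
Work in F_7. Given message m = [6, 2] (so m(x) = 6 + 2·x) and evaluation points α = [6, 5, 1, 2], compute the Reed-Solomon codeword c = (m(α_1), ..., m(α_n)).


c = [4, 2, 1, 3]

Message polynomial: m(x) = 6 + 2·x (mod 7).
For each evaluation point α_i, compute m(α_i) mod 7:
  α_1 = 6: Horner steps 2 → 4, so m(6) = 4.
  α_2 = 5: Horner steps 2 → 2, so m(5) = 2.
  α_3 = 1: Horner steps 2 → 1, so m(1) = 1.
  α_4 = 2: Horner steps 2 → 3, so m(2) = 3.
Codeword c = [4, 2, 1, 3] ∈ F_7^4.


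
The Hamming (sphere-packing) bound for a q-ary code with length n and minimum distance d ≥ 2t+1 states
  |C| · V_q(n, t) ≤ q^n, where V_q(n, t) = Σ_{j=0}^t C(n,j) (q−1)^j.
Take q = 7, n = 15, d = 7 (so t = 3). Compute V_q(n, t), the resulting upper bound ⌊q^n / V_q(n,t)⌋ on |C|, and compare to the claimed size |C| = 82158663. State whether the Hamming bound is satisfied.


V_q(n, t) = 102151, q^n = 4747561509943, Hamming bound = 46475918, |C| = 82158663 > bound (violated).

Step 1: Compute V_q(n, t) = Σ_{j=0}^3 C(n, j) (q−1)^j.
  j = 0: C(15,0)·(6)^0 = 1·1 = 1.
  j = 1: C(15,1)·(6)^1 = 15·6 = 90.
  j = 2: C(15,2)·(6)^2 = 105·36 = 3780.
  j = 3: C(15,3)·(6)^3 = 455·216 = 98280.
  V_q(n, t) = 1 + 90 + 3780 + 98280 = 102151.
Step 2: q^n = 7^15 = 4747561509943.
Step 3: Hamming bound ⌊q^n / V_q(n,t)⌋ = ⌊4747561509943/102151⌋ = 46475918.
Step 4: Compare |C| = 82158663 to 46475918: violated.
The claimed |C| lies above the Hamming bound, so no 7-ary code of length 15 with d ≥ 7 can have 82158663 codewords.


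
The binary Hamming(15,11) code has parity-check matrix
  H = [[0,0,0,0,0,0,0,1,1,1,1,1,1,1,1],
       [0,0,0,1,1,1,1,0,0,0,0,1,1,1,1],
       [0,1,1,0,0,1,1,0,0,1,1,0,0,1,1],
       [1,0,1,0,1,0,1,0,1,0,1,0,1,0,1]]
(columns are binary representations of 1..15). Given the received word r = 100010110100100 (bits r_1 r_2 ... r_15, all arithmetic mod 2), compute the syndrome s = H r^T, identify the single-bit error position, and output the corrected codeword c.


s = (1, 1, 0, 0)^T, error position = 12, corrected codeword c = 100010110101100

Compute s = H r^T mod 2 one row at a time:
  s_1 = 1 + 0 + 1 + 0 + 0 + 1 + 0 + 0 = 3 ≡ 1 (mod 2).
  s_2 = 0 + 1 + 0 + 1 + 0 + 1 + 0 + 0 = 3 ≡ 1 (mod 2).
  s_3 = 0 + 0 + 0 + 1 + 1 + 0 + 0 + 0 = 2 ≡ 0 (mod 2).
  s_4 = 1 + 0 + 1 + 1 + 0 + 0 + 1 + 0 = 4 ≡ 0 (mod 2).
s = (1, 1, 0, 0)^T — this equals column 12 of H (binary 1100), so error is at position 12.
Correct: flip bit 12 of r = 100010110100100 to get c = 100010110101100.


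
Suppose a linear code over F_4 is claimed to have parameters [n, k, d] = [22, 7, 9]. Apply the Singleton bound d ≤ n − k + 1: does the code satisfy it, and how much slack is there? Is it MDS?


Singleton RHS = n − k + 1 = 16, slack = 7, bound satisfied, not MDS.

Singleton bound: d ≤ n − k + 1.
Here n = 22, k = 7, so n − k + 1 = 16.
Given d = 9, check d ≤ 16: YES.
Slack = (n − k + 1) − d = 7.
The code is NOT MDS (slack = 7 > 0).
Description: the claimed parameters are [22, 7, 9]_4; such a code would be non-MDS.


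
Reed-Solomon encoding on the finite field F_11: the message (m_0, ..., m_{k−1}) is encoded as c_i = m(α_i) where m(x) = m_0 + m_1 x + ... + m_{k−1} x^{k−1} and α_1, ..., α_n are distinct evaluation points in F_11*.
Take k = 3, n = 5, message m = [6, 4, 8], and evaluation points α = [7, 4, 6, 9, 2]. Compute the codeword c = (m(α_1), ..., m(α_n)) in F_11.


c = [8, 7, 10, 8, 2]

Message polynomial: m(x) = 6 + 4·x + 8·x^2 (mod 11).
For each evaluation point α_i, compute m(α_i) mod 11:
  α_1 = 7: Horner steps 8 → 5 → 8, so m(7) = 8.
  α_2 = 4: Horner steps 8 → 3 → 7, so m(4) = 7.
  α_3 = 6: Horner steps 8 → 8 → 10, so m(6) = 10.
  α_4 = 9: Horner steps 8 → 10 → 8, so m(9) = 8.
  α_5 = 2: Horner steps 8 → 9 → 2, so m(2) = 2.
Codeword c = [8, 7, 10, 8, 2] ∈ F_11^5.


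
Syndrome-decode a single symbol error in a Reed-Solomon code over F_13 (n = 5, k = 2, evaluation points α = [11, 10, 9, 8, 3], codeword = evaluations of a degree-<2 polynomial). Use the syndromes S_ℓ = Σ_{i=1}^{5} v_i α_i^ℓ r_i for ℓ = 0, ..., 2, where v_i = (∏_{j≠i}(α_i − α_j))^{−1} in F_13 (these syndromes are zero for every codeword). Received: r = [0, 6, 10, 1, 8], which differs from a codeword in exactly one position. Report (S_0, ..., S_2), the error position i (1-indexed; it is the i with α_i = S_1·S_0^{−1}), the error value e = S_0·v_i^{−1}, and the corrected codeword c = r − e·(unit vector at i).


S = (7, 12, 2), error at position 1, error magnitude e = 11, c = [2, 6, 10, 1, 8].

Step 1: column multipliers v_i = (∏_{j≠i}(α_i − α_j))^{−1} mod 13.
  i = 1 (α = 11): (11−10)(11−9)(11−8)(11−3) = 1·2·3·8 = 48 ≡ 9, so v_1 = 9^{−1} = 3 (mod 13).
  i = 2 (α = 10): (10−11)(10−9)(10−8)(10−3) = (−1)·1·2·7 = −14 ≡ 12, so v_2 = 12^{−1} = 12 (mod 13).
  i = 3 (α = 9): (9−11)(9−10)(9−8)(9−3) = (−2)·(−1)·1·6 = 12 ≡ 12, so v_3 = 12^{−1} = 12 (mod 13).
  i = 4 (α = 8): (8−11)(8−10)(8−9)(8−3) = (−3)·(−2)·(−1)·5 = −30 ≡ 9, so v_4 = 9^{−1} = 3 (mod 13).
  i = 5 (α = 3): (3−11)(3−10)(3−9)(3−8) = (−8)·(−7)·(−6)·(−5) = 1680 ≡ 3, so v_5 = 3^{−1} = 9 (mod 13).
  v = [3, 12, 12, 3, 9].
Step 2: syndromes of r = [0, 6, 10, 1, 8] (all sums mod 13).
  S_0 = Σ v_i r_i = 3·0 + 12·6 + 12·10 + 3·1 + 9·8 = 267 ≡ 7.
  S_1 = Σ v_i α_i r_i = 3·11·0 + 12·10·6 + 12·9·10 + 3·8·1 + 9·3·8 = 2040 ≡ 12.
  α_i^2 mod 13 = [4, 9, 3, 12, 9].
  S_2 = Σ v_i α_i^2 r_i = 3·4·0 + 12·9·6 + 12·3·10 + 3·12·1 + 9·9·8 = 1692 ≡ 2.
  S = (7, 12, 2) ≠ 0, so r is not a codeword (an error is present).
Step 3: locate the error. For a single error e at position i, S_ℓ = v_i·e·α_i^ℓ, so α_err = S_1/S_0.
  S_0^{−1} = 7^{−1} = 2 (mod 13), so α_err = 12·2 = 24 ≡ 11 = α_1. Error position i = 1.
  Consistency check: S_2/S_1 = 2·12 = 24 ≡ 11 = α_err ✓ (single-error assumption holds).
Step 4: error magnitude e = S_0/v_1 = S_0·∏_{j≠1}(α_1 − α_j) = 7·9 = 63 ≡ 11 (mod 13).
Step 5: correct position 1: c_1 = r_1 − e = 0 − 11 ≡ 2 (mod 13). Hence c = [2, 6, 10, 1, 8].
  Check: interpolating c through the α_i gives m(x) = 7 + 9·x (degree < 2) with m(α_i) = c_i for every i, so c is indeed a codeword.


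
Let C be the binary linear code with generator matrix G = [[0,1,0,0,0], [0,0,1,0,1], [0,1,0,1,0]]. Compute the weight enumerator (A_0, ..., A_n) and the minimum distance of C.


Weight distribution: A_0 = 1, A_1 = 2, A_2 = 2, A_3 = 2, A_4 = 1. Minimum distance d = 1.

Enumerate all 2^3 = 8 messages m ∈ F_2^3.
For each, compute codeword c = mG in F_2^5, then tally its weight.
  m = 000 → c = 00000, weight = 0.
  m = 100 → c = 01000, weight = 1.
  m = 010 → c = 00101, weight = 2.
  m = 110 → c = 01101, weight = 3.
  m = 001 → c = 01010, weight = 2.
  m = 101 → c = 00010, weight = 1.
  m = 011 → c = 01111, weight = 4.
  m = 111 → c = 00111, weight = 3.
Tally weights:
  weight 0: 1 codewords.
  weight 1: 2 codewords.
  weight 2: 2 codewords.
  weight 3: 2 codewords.
  weight 4: 1 codewords.
Minimum distance d = smallest w > 0 with A_w > 0 = 1.
Sanity: Σ A_w = 8 = 2^3 = 8 ✓.


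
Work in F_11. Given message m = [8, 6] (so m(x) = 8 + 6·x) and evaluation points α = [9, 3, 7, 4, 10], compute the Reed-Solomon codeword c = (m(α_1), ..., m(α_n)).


c = [7, 4, 6, 10, 2]

Message polynomial: m(x) = 8 + 6·x (mod 11).
For each evaluation point α_i, compute m(α_i) mod 11:
  α_1 = 9: Horner steps 6 → 7, so m(9) = 7.
  α_2 = 3: Horner steps 6 → 4, so m(3) = 4.
  α_3 = 7: Horner steps 6 → 6, so m(7) = 6.
  α_4 = 4: Horner steps 6 → 10, so m(4) = 10.
  α_5 = 10: Horner steps 6 → 2, so m(10) = 2.
Codeword c = [7, 4, 6, 10, 2] ∈ F_11^5.


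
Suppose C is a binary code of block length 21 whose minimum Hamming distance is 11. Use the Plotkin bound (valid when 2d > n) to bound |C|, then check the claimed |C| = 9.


Plotkin bound M ≤ 22; given |C| = 9 ≤ bound (satisfied).

Check applicability: 2d = 22, n = 21.
2d − n = 1 > 0, so Plotkin applies.
Compute d/(2d−n) = 11/1 ≈ 11.0000.
⌊d/(2d−n)⌋ = 11.
Plotkin bound: M ≤ 2·11 = 22.
Given |C| = 9, check: satisfied.
This |C| is below the Plotkin bound.


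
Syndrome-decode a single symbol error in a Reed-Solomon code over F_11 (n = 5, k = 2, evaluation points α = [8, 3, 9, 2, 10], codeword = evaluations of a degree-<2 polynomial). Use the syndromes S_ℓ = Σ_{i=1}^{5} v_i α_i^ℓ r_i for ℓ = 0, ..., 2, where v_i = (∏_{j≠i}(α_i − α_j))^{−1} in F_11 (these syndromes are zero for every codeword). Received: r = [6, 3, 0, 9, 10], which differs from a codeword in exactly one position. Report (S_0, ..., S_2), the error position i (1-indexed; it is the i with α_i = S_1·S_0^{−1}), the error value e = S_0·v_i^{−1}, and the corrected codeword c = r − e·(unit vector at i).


S = (8, 3, 8), error at position 5, error magnitude e = 5, c = [6, 3, 0, 9, 5].

Step 1: column multipliers v_i = (∏_{j≠i}(α_i − α_j))^{−1} mod 11.
  i = 1 (α = 8): (8−3)(8−9)(8−2)(8−10) = 5·(−1)·6·(−2) = 60 ≡ 5, so v_1 = 5^{−1} = 9 (mod 11).
  i = 2 (α = 3): (3−8)(3−9)(3−2)(3−10) = (−5)·(−6)·1·(−7) = −210 ≡ 10, so v_2 = 10^{−1} = 10 (mod 11).
  i = 3 (α = 9): (9−8)(9−3)(9−2)(9−10) = 1·6·7·(−1) = −42 ≡ 2, so v_3 = 2^{−1} = 6 (mod 11).
  i = 4 (α = 2): (2−8)(2−3)(2−9)(2−10) = (−6)·(−1)·(−7)·(−8) = 336 ≡ 6, so v_4 = 6^{−1} = 2 (mod 11).
  i = 5 (α = 10): (10−8)(10−3)(10−9)(10−2) = 2·7·1·8 = 112 ≡ 2, so v_5 = 2^{−1} = 6 (mod 11).
  v = [9, 10, 6, 2, 6].
Step 2: syndromes of r = [6, 3, 0, 9, 10] (all sums mod 11).
  S_0 = Σ v_i r_i = 9·6 + 10·3 + 6·0 + 2·9 + 6·10 = 162 ≡ 8.
  S_1 = Σ v_i α_i r_i = 9·8·6 + 10·3·3 + 6·9·0 + 2·2·9 + 6·10·10 = 1158 ≡ 3.
  α_i^2 mod 11 = [9, 9, 4, 4, 1].
  S_2 = Σ v_i α_i^2 r_i = 9·9·6 + 10·9·3 + 6·4·0 + 2·4·9 + 6·1·10 = 888 ≡ 8.
  S = (8, 3, 8) ≠ 0, so r is not a codeword (an error is present).
Step 3: locate the error. For a single error e at position i, S_ℓ = v_i·e·α_i^ℓ, so α_err = S_1/S_0.
  S_0^{−1} = 8^{−1} = 7 (mod 11), so α_err = 3·7 = 21 ≡ 10 = α_5. Error position i = 5.
  Consistency check: S_2/S_1 = 8·4 = 32 ≡ 10 = α_err ✓ (single-error assumption holds).
Step 4: error magnitude e = S_0/v_5 = S_0·∏_{j≠5}(α_5 − α_j) = 8·2 = 16 ≡ 5 (mod 11).
Step 5: correct position 5: c_5 = r_5 − e = 10 − 5 ≡ 5 (mod 11). Hence c = [6, 3, 0, 9, 5].
  Check: interpolating c through the α_i gives m(x) = 10 + 5·x (degree < 2) with m(α_i) = c_i for every i, so c is indeed a codeword.


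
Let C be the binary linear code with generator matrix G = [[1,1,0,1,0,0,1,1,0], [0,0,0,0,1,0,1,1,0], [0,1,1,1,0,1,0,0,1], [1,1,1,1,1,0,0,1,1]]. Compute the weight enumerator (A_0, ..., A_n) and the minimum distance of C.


Weight distribution: A_0 = 1, A_3 = 3, A_4 = 4, A_5 = 4, A_6 = 2, A_7 = 1, A_8 = 1. Minimum distance d = 3.

Enumerate all 2^4 = 16 messages m ∈ F_2^4.
For each, compute codeword c = mG in F_2^9, then tally its weight.
  m = 0000 → c = 000000000, weight = 0.
  m = 1000 → c = 110100110, weight = 5.
  m = 0100 → c = 000010110, weight = 3.
  m = 1100 → c = 110110000, weight = 4.
  m = 0010 → c = 011101001, weight = 5.
  m = 1010 → c = 101001111, weight = 6.
  m = 0110 → c = 011111111, weight = 8.
  m = 1110 → c = 101011001, weight = 5.
  m = 0001 → c = 111110011, weight = 7.
  m = 1001 → c = 001010101, weight = 4.
  m = 0101 → c = 111100101, weight = 6.
  m = 1101 → c = 001000011, weight = 3.
  m = 0011 → c = 100011010, weight = 4.
  m = 1011 → c = 010111100, weight = 5.
  m = 0111 → c = 100001100, weight = 3.
  m = 1111 → c = 010101010, weight = 4.
Tally weights:
  weight 0: 1 codewords.
  weight 3: 3 codewords.
  weight 4: 4 codewords.
  weight 5: 4 codewords.
  weight 6: 2 codewords.
  weight 7: 1 codewords.
  weight 8: 1 codewords.
Minimum distance d = smallest w > 0 with A_w > 0 = 3.
Sanity: Σ A_w = 16 = 2^4 = 16 ✓.


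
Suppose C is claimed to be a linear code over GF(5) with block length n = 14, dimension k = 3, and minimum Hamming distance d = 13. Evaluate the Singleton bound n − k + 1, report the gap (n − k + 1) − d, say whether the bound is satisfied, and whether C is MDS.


Singleton RHS = n − k + 1 = 12, slack = -1, bound violated (no such code; not MDS).

Singleton bound: d ≤ n − k + 1.
Here n = 14, k = 3, so n − k + 1 = 12.
Given d = 13, check d ≤ 12: NO.
Slack = (n − k + 1) − d = -1.
The slack is negative: d = 13 exceeds n − k + 1 = 12 by 1, so the Singleton bound is violated and no linear [14, 3, 13]_5 code can exist. In particular it is not MDS (MDS requires d = n − k + 1 exactly).
Description: the claimed parameters are [14, 3, 13]_5; such a code would be impossible (violates the Singleton bound).


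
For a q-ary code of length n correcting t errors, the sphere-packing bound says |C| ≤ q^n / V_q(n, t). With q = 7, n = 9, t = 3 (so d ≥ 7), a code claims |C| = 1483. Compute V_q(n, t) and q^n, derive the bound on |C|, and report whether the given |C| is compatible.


V_q(n, t) = 19495, q^n = 40353607, Hamming bound = 2069, |C| = 1483 ≤ bound (satisfied).

Step 1: Compute V_q(n, t) = Σ_{j=0}^3 C(n, j) (q−1)^j.
  j = 0: C(9,0)·(6)^0 = 1·1 = 1.
  j = 1: C(9,1)·(6)^1 = 9·6 = 54.
  j = 2: C(9,2)·(6)^2 = 36·36 = 1296.
  j = 3: C(9,3)·(6)^3 = 84·216 = 18144.
  V_q(n, t) = 1 + 54 + 1296 + 18144 = 19495.
Step 2: q^n = 7^9 = 40353607.
Step 3: Hamming bound ⌊q^n / V_q(n,t)⌋ = ⌊40353607/19495⌋ = 2069.
Step 4: Compare |C| = 1483 to 2069: satisfied.
The claimed |C| lies below the Hamming bound.


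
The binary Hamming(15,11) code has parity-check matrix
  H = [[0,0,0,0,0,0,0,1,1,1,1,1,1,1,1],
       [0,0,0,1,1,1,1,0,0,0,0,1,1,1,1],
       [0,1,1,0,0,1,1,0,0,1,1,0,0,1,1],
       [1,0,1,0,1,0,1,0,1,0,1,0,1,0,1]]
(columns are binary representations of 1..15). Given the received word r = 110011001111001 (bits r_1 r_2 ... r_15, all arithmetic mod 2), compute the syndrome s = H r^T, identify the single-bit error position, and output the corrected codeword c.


s = (1, 0, 1, 1)^T, error position = 11, corrected codeword c = 110011001101001

Compute s = H r^T mod 2 one row at a time:
  s_1 = 0 + 1 + 1 + 1 + 1 + 0 + 0 + 1 = 5 ≡ 1 (mod 2).
  s_2 = 0 + 1 + 1 + 0 + 1 + 0 + 0 + 1 = 4 ≡ 0 (mod 2).
  s_3 = 1 + 0 + 1 + 0 + 1 + 1 + 0 + 1 = 5 ≡ 1 (mod 2).
  s_4 = 1 + 0 + 1 + 0 + 1 + 1 + 0 + 1 = 5 ≡ 1 (mod 2).
s = (1, 0, 1, 1)^T — this equals column 11 of H (binary 1011), so error is at position 11.
Correct: flip bit 11 of r = 110011001111001 to get c = 110011001101001.


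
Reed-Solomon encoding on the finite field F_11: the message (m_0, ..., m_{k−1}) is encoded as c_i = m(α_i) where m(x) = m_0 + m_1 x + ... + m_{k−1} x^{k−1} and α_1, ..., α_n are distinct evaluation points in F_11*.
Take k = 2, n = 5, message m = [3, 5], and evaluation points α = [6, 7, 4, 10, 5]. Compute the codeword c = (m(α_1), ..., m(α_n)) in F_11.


c = [0, 5, 1, 9, 6]

Message polynomial: m(x) = 3 + 5·x (mod 11).
For each evaluation point α_i, compute m(α_i) mod 11:
  α_1 = 6: Horner steps 5 → 0, so m(6) = 0.
  α_2 = 7: Horner steps 5 → 5, so m(7) = 5.
  α_3 = 4: Horner steps 5 → 1, so m(4) = 1.
  α_4 = 10: Horner steps 5 → 9, so m(10) = 9.
  α_5 = 5: Horner steps 5 → 6, so m(5) = 6.
Codeword c = [0, 5, 1, 9, 6] ∈ F_11^5.


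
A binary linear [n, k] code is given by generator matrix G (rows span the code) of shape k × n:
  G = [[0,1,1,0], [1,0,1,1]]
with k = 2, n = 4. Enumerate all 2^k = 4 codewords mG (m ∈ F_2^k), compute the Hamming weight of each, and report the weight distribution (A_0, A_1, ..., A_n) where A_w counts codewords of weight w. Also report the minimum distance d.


Weight distribution: A_0 = 1, A_2 = 1, A_3 = 2. Minimum distance d = 2.

Enumerate all 2^2 = 4 messages m ∈ F_2^2.
For each, compute codeword c = mG in F_2^4, then tally its weight.
  m = 00 → c = 0000, weight = 0.
  m = 10 → c = 0110, weight = 2.
  m = 01 → c = 1011, weight = 3.
  m = 11 → c = 1101, weight = 3.
Tally weights:
  weight 0: 1 codewords.
  weight 2: 1 codewords.
  weight 3: 2 codewords.
Minimum distance d = smallest w > 0 with A_w > 0 = 2.
Sanity: Σ A_w = 4 = 2^2 = 4 ✓.


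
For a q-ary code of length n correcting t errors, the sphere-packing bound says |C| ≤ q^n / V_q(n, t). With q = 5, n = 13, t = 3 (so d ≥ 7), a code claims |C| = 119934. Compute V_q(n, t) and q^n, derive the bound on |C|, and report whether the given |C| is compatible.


V_q(n, t) = 19605, q^n = 1220703125, Hamming bound = 62264, |C| = 119934 > bound (violated).

Step 1: Compute V_q(n, t) = Σ_{j=0}^3 C(n, j) (q−1)^j.
  j = 0: C(13,0)·(4)^0 = 1·1 = 1.
  j = 1: C(13,1)·(4)^1 = 13·4 = 52.
  j = 2: C(13,2)·(4)^2 = 78·16 = 1248.
  j = 3: C(13,3)·(4)^3 = 286·64 = 18304.
  V_q(n, t) = 1 + 52 + 1248 + 18304 = 19605.
Step 2: q^n = 5^13 = 1220703125.
Step 3: Hamming bound ⌊q^n / V_q(n,t)⌋ = ⌊1220703125/19605⌋ = 62264.
Step 4: Compare |C| = 119934 to 62264: violated.
The claimed |C| lies above the Hamming bound, so no 5-ary code of length 13 with d ≥ 7 can have 119934 codewords.


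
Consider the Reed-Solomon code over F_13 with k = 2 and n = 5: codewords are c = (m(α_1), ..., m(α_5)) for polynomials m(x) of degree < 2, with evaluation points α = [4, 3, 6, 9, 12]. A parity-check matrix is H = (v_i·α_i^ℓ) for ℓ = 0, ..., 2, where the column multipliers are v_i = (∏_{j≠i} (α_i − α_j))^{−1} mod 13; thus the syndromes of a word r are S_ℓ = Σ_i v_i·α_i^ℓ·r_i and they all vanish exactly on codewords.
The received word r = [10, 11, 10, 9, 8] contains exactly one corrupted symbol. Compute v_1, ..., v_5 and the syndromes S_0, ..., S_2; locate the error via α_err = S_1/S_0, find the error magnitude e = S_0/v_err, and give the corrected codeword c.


S = (9, 10, 1), error at position 1, error magnitude e = 8, c = [2, 11, 10, 9, 8].

Step 1: column multipliers v_i = (∏_{j≠i}(α_i − α_j))^{−1} mod 13.
  i = 1 (α = 4): (4−3)(4−6)(4−9)(4−12) = 1·(−2)·(−5)·(−8) = −80 ≡ 11, so v_1 = 11^{−1} = 6 (mod 13).
  i = 2 (α = 3): (3−4)(3−6)(3−9)(3−12) = (−1)·(−3)·(−6)·(−9) = 162 ≡ 6, so v_2 = 6^{−1} = 11 (mod 13).
  i = 3 (α = 6): (6−4)(6−3)(6−9)(6−12) = 2·3·(−3)·(−6) = 108 ≡ 4, so v_3 = 4^{−1} = 10 (mod 13).
  i = 4 (α = 9): (9−4)(9−3)(9−6)(9−12) = 5·6·3·(−3) = −270 ≡ 3, so v_4 = 3^{−1} = 9 (mod 13).
  i = 5 (α = 12): (12−4)(12−3)(12−6)(12−9) = 8·9·6·3 = 1296 ≡ 9, so v_5 = 9^{−1} = 3 (mod 13).
  v = [6, 11, 10, 9, 3].
Step 2: syndromes of r = [10, 11, 10, 9, 8] (all sums mod 13).
  S_0 = Σ v_i r_i = 6·10 + 11·11 + 10·10 + 9·9 + 3·8 = 386 ≡ 9.
  S_1 = Σ v_i α_i r_i = 6·4·10 + 11·3·11 + 10·6·10 + 9·9·9 + 3·12·8 = 2220 ≡ 10.
  α_i^2 mod 13 = [3, 9, 10, 3, 1].
  S_2 = Σ v_i α_i^2 r_i = 6·3·10 + 11·9·11 + 10·10·10 + 9·3·9 + 3·1·8 = 2536 ≡ 1.
  S = (9, 10, 1) ≠ 0, so r is not a codeword (an error is present).
Step 3: locate the error. For a single error e at position i, S_ℓ = v_i·e·α_i^ℓ, so α_err = S_1/S_0.
  S_0^{−1} = 9^{−1} = 3 (mod 13), so α_err = 10·3 = 30 ≡ 4 = α_1. Error position i = 1.
  Consistency check: S_2/S_1 = 1·4 = 4 ≡ 4 = α_err ✓ (single-error assumption holds).
Step 4: error magnitude e = S_0/v_1 = S_0·∏_{j≠1}(α_1 − α_j) = 9·11 = 99 ≡ 8 (mod 13).
Step 5: correct position 1: c_1 = r_1 − e = 10 − 8 ≡ 2 (mod 13). Hence c = [2, 11, 10, 9, 8].
  Check: interpolating c through the α_i gives m(x) = 12 + 4·x (degree < 2) with m(α_i) = c_i for every i, so c is indeed a codeword.


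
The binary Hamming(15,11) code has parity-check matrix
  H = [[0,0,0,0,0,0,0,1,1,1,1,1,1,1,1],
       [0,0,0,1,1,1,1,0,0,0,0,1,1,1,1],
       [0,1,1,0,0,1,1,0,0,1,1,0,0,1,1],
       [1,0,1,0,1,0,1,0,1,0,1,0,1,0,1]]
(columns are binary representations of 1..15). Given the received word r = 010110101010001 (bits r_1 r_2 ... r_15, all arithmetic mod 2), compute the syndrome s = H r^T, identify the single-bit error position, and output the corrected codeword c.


s = (1, 0, 0, 1)^T, error position = 9, corrected codeword c = 010110100010001

Compute s = H r^T mod 2 one row at a time:
  s_1 = 0 + 1 + 0 + 1 + 0 + 0 + 0 + 1 = 3 ≡ 1 (mod 2).
  s_2 = 1 + 1 + 0 + 1 + 0 + 0 + 0 + 1 = 4 ≡ 0 (mod 2).
  s_3 = 1 + 0 + 0 + 1 + 0 + 1 + 0 + 1 = 4 ≡ 0 (mod 2).
  s_4 = 0 + 0 + 1 + 1 + 1 + 1 + 0 + 1 = 5 ≡ 1 (mod 2).
s = (1, 0, 0, 1)^T — this equals column 9 of H (binary 1001), so error is at position 9.
Correct: flip bit 9 of r = 010110101010001 to get c = 010110100010001.


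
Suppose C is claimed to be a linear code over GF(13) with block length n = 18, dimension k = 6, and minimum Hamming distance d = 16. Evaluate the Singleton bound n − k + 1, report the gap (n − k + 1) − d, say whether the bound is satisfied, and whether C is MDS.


Singleton RHS = n − k + 1 = 13, slack = -3, bound violated (no such code; not MDS).

Singleton bound: d ≤ n − k + 1.
Here n = 18, k = 6, so n − k + 1 = 13.
Given d = 16, check d ≤ 13: NO.
Slack = (n − k + 1) − d = -3.
The slack is negative: d = 16 exceeds n − k + 1 = 13 by 3, so the Singleton bound is violated and no linear [18, 6, 16]_13 code can exist. In particular it is not MDS (MDS requires d = n − k + 1 exactly).
Description: the claimed parameters are [18, 6, 16]_13; such a code would be impossible (violates the Singleton bound).


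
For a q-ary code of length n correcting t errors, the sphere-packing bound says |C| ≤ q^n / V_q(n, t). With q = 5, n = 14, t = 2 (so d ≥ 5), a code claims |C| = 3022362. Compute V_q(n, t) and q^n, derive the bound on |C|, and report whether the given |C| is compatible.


V_q(n, t) = 1513, q^n = 6103515625, Hamming bound = 4034048, |C| = 3022362 ≤ bound (satisfied).

Step 1: Compute V_q(n, t) = Σ_{j=0}^2 C(n, j) (q−1)^j.
  j = 0: C(14,0)·(4)^0 = 1·1 = 1.
  j = 1: C(14,1)·(4)^1 = 14·4 = 56.
  j = 2: C(14,2)·(4)^2 = 91·16 = 1456.
  V_q(n, t) = 1 + 56 + 1456 = 1513.
Step 2: q^n = 5^14 = 6103515625.
Step 3: Hamming bound ⌊q^n / V_q(n,t)⌋ = ⌊6103515625/1513⌋ = 4034048.
Step 4: Compare |C| = 3022362 to 4034048: satisfied.
The claimed |C| lies below the Hamming bound.


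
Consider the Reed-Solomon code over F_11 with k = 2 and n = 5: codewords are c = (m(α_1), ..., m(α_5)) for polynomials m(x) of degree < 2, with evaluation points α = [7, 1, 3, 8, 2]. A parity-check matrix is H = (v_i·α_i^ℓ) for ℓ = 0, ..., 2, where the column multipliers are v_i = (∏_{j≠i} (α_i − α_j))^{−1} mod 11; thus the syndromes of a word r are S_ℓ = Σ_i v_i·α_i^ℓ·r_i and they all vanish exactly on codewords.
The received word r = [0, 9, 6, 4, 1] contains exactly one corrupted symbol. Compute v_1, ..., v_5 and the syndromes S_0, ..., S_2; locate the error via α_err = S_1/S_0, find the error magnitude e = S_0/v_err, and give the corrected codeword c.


S = (7, 3, 6), error at position 5, error magnitude e = 10, c = [0, 9, 6, 4, 2].

Step 1: column multipliers v_i = (∏_{j≠i}(α_i − α_j))^{−1} mod 11.
  i = 1 (α = 7): (7−1)(7−3)(7−8)(7−2) = 6·4·(−1)·5 = −120 ≡ 1, so v_1 = 1^{−1} = 1 (mod 11).
  i = 2 (α = 1): (1−7)(1−3)(1−8)(1−2) = (−6)·(−2)·(−7)·(−1) = 84 ≡ 7, so v_2 = 7^{−1} = 8 (mod 11).
  i = 3 (α = 3): (3−7)(3−1)(3−8)(3−2) = (−4)·2·(−5)·1 = 40 ≡ 7, so v_3 = 7^{−1} = 8 (mod 11).
  i = 4 (α = 8): (8−7)(8−1)(8−3)(8−2) = 1·7·5·6 = 210 ≡ 1, so v_4 = 1^{−1} = 1 (mod 11).
  i = 5 (α = 2): (2−7)(2−1)(2−3)(2−8) = (−5)·1·(−1)·(−6) = −30 ≡ 3, so v_5 = 3^{−1} = 4 (mod 11).
  v = [1, 8, 8, 1, 4].
Step 2: syndromes of r = [0, 9, 6, 4, 1] (all sums mod 11).
  S_0 = Σ v_i r_i = 1·0 + 8·9 + 8·6 + 1·4 + 4·1 = 128 ≡ 7.
  S_1 = Σ v_i α_i r_i = 1·7·0 + 8·1·9 + 8·3·6 + 1·8·4 + 4·2·1 = 256 ≡ 3.
  α_i^2 mod 11 = [5, 1, 9, 9, 4].
  S_2 = Σ v_i α_i^2 r_i = 1·5·0 + 8·1·9 + 8·9·6 + 1·9·4 + 4·4·1 = 556 ≡ 6.
  S = (7, 3, 6) ≠ 0, so r is not a codeword (an error is present).
Step 3: locate the error. For a single error e at position i, S_ℓ = v_i·e·α_i^ℓ, so α_err = S_1/S_0.
  S_0^{−1} = 7^{−1} = 8 (mod 11), so α_err = 3·8 = 24 ≡ 2 = α_5. Error position i = 5.
  Consistency check: S_2/S_1 = 6·4 = 24 ≡ 2 = α_err ✓ (single-error assumption holds).
Step 4: error magnitude e = S_0/v_5 = S_0·∏_{j≠5}(α_5 − α_j) = 7·3 = 21 ≡ 10 (mod 11).
Step 5: correct position 5: c_5 = r_5 − e = 1 − 10 ≡ 2 (mod 11). Hence c = [0, 9, 6, 4, 2].
  Check: interpolating c through the α_i gives m(x) = 5 + 4·x (degree < 2) with m(α_i) = c_i for every i, so c is indeed a codeword.


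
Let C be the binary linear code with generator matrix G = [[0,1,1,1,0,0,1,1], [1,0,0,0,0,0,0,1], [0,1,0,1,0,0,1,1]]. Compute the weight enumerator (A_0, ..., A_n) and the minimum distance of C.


Weight distribution: A_0 = 1, A_1 = 1, A_2 = 1, A_3 = 1, A_4 = 2, A_5 = 2. Minimum distance d = 1.

Enumerate all 2^3 = 8 messages m ∈ F_2^3.
For each, compute codeword c = mG in F_2^8, then tally its weight.
  m = 000 → c = 00000000, weight = 0.
  m = 100 → c = 01110011, weight = 5.
  m = 010 → c = 10000001, weight = 2.
  m = 110 → c = 11110010, weight = 5.
  m = 001 → c = 01010011, weight = 4.
  m = 101 → c = 00100000, weight = 1.
  m = 011 → c = 11010010, weight = 4.
  m = 111 → c = 10100001, weight = 3.
Tally weights:
  weight 0: 1 codewords.
  weight 1: 1 codewords.
  weight 2: 1 codewords.
  weight 3: 1 codewords.
  weight 4: 2 codewords.
  weight 5: 2 codewords.
Minimum distance d = smallest w > 0 with A_w > 0 = 1.
Sanity: Σ A_w = 8 = 2^3 = 8 ✓.


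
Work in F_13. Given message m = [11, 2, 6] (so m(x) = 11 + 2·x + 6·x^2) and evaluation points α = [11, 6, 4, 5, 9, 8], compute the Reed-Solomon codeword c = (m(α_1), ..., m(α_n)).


c = [5, 5, 11, 2, 8, 8]

Message polynomial: m(x) = 11 + 2·x + 6·x^2 (mod 13).
For each evaluation point α_i, compute m(α_i) mod 13:
  α_1 = 11: Horner steps 6 → 3 → 5, so m(11) = 5.
  α_2 = 6: Horner steps 6 → 12 → 5, so m(6) = 5.
  α_3 = 4: Horner steps 6 → 0 → 11, so m(4) = 11.
  α_4 = 5: Horner steps 6 → 6 → 2, so m(5) = 2.
  α_5 = 9: Horner steps 6 → 4 → 8, so m(9) = 8.
  α_6 = 8: Horner steps 6 → 11 → 8, so m(8) = 8.
Codeword c = [5, 5, 11, 2, 8, 8] ∈ F_13^6.


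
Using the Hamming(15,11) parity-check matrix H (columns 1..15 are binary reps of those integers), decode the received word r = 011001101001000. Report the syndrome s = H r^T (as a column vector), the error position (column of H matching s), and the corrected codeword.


s = (0, 1, 0, 1)^T, error position = 5, corrected codeword c = 011011101001000

Compute s = H r^T mod 2 one row at a time:
  s_1 = 0 + 1 + 0 + 0 + 1 + 0 + 0 + 0 = 2 ≡ 0 (mod 2).
  s_2 = 0 + 0 + 1 + 1 + 1 + 0 + 0 + 0 = 3 ≡ 1 (mod 2).
  s_3 = 1 + 1 + 1 + 1 + 0 + 0 + 0 + 0 = 4 ≡ 0 (mod 2).
  s_4 = 0 + 1 + 0 + 1 + 1 + 0 + 0 + 0 = 3 ≡ 1 (mod 2).
s = (0, 1, 0, 1)^T — this equals column 5 of H (binary 0101), so error is at position 5.
Correct: flip bit 5 of r = 011001101001000 to get c = 011011101001000.


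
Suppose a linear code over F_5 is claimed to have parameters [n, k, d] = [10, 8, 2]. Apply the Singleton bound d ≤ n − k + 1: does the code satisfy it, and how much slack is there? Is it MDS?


Singleton RHS = n − k + 1 = 3, slack = 1, bound satisfied, not MDS.

Singleton bound: d ≤ n − k + 1.
Here n = 10, k = 8, so n − k + 1 = 3.
Given d = 2, check d ≤ 3: YES.
Slack = (n − k + 1) − d = 1.
The code is NOT MDS (slack = 1 > 0).
Description: the claimed parameters are [10, 8, 2]_5; such a code would be non-MDS.
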